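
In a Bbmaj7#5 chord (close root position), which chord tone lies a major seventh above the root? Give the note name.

A

Bbmaj7#5 (Bb augmented major seventh): Bb–D–F#–A.
The root is Bb. A major seventh above Bb is A.
A is the chord's 7th.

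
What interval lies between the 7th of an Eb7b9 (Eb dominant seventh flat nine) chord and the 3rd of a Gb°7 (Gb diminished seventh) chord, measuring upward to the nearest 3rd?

minor sixth

The 7th of Eb7b9 (Eb dominant seventh flat nine) is Db; the 3rd of Gb°7 (Gb diminished seventh) is Bbb.
From Db to Bbb: 8 semitones over a sixth = minor.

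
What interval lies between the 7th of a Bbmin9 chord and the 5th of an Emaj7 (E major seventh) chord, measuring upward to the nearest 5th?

Bbmin9 has Ab as its 7th, and Emaj7 (E major seventh) has B as its 5th.
2 letter names make it a second; at 3 semitones (a half step wider than major) the quality is augmented.

augmented 2nd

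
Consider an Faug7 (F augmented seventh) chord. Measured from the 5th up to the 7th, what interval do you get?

The chord tones of F+7 are F-A-C♯-E♭.
That puts C♯ below E♭.
C♯ up to E♭ is 2 semitones, a whole step narrower than a major third, so the interval is diminished.

diminished 3rd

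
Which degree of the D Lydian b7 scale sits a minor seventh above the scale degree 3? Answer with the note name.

The scale is D E F# G# A B C.
The scale degree 3 is F#; a minor seventh above that is E — scale degree 2.

E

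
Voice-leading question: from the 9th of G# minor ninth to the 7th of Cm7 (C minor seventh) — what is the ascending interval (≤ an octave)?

d2

G# minor ninth has A# as its 9th, and Cm7 (C minor seventh) has Bb as its 7th.
From A# to Bb: 0 semitones over a second = diminished.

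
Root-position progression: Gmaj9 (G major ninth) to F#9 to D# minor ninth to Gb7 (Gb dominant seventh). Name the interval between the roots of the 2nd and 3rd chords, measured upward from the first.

major sixth

The roots are F# and D#.
Counting 6 letters and 9 half steps from F# gives a major sixth.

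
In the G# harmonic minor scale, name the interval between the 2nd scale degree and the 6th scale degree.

Spelling the G# harmonic minor scale: G# A# B C# D# E F##.
The 2nd scale degree is A# and the degree 6 is E.
5 letter names make it a fifth; at 6 semitones (a half step narrower than perfect) the quality is diminished.

diminished 5th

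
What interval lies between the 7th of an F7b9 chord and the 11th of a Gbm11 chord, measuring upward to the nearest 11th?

minor 6th

The 7th of F7b9 is Eb; the 11th of Gbm11 is Cb.
6 letter names make it a sixth; at 8 semitones (a half step narrower than major) the quality is minor.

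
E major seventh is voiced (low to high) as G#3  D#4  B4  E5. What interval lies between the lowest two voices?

Those voices are G#3 and D#4.
G# up to D# spans 5 letter names and 7 semitones — a perfect fifth.

perfect 5th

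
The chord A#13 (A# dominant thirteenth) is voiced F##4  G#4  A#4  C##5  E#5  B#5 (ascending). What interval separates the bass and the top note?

The outer voices are F##4 and B#5.
From F## to B# is 17 semitones, exactly the perfect eleventh.

perfect eleventh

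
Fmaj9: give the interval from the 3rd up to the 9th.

minor 7th

Fmaj9 (F major ninth): F A C E G.
So we need the interval from A up to G.
7 letter names make it a seventh; at 10 semitones (a half step narrower than major) the quality is minor.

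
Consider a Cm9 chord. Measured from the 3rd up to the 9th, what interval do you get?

major 7th

C minor ninth is spelled C Eb G Bb D.
That puts Eb below D.
From Eb to D is 11 semitones, exactly the major seventh.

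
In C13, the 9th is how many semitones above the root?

14

The chord tones of C13 are C-E-G-Bb-D-A.
C to D is a major ninth: 14 semitones.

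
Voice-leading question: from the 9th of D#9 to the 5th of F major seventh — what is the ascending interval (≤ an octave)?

D#9 has E# as its 9th, and F major seventh has C as its 5th.
From E# to C: 7 semitones over a sixth = diminished.

d6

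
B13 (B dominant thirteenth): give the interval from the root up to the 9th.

major 9th

B13 is spelled B D# F# A C# G#.
So we need the interval from B up to C#.
Counting 9 letters and 14 half steps from B gives a major ninth.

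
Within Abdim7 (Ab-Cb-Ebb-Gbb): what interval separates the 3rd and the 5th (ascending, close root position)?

m3

The 3rd is Cb and the 5th is Ebb.
3 letter names make it a third; at 3 semitones (a half step narrower than major) the quality is minor.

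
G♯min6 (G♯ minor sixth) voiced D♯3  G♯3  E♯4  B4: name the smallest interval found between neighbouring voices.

Adjacent intervals: D♯3→G♯3 = perfect fourth; G♯3→E♯4 = major sixth; E♯4→B4 = diminished fifth.
The smallest is D♯3 to G♯3, a perfect fourth (5 semitones).

P4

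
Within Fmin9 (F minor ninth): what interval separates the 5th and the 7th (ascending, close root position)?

The chord tones of F minor ninth are F, Ab, C, Eb, G.
5th = C; 7th = Eb.
3 letter names make it a third; at 3 semitones (a half step narrower than major) the quality is minor.

minor third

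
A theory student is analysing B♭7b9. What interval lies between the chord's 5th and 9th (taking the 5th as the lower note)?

The chord tones of B♭7b9 (B♭ dominant seventh flat nine) are B♭, D, F, A♭, C♭.
So we need the interval from F up to C♭.
5 letter names make it a fifth; at 6 semitones (a half step narrower than perfect) the quality is diminished.

diminished 5th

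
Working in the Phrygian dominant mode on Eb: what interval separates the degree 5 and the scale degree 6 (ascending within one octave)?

m2

Spelling the Phrygian dominant mode on Eb: Eb Fb G Ab Bb Cb Db.
That puts Bb below Cb.
From Bb to Cb: 1 semitone over a second = minor.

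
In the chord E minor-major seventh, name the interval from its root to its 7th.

The chord tones of EmM7 are E G B D♯.
Root = E; 7th = D♯.
From E to D♯ is 11 semitones, exactly the major seventh.

M7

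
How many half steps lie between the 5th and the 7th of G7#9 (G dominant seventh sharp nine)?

3

G7#9: G, B, D, F, A♯.
D to F is a minor third: 3 semitones.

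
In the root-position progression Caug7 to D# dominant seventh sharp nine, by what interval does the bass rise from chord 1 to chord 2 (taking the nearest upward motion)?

The roots are C and D#.
2 letter names make it a second; at 3 semitones (a half step wider than major) the quality is augmented.

augmented second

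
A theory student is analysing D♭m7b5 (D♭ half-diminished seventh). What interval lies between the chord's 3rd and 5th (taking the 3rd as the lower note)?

minor third

The chord tones of D♭ø are D♭, F♭, A𝄫, C♭.
The 3rd is F♭ and the 5th is A𝄫.
3 letter names make it a third; at 3 semitones (a half step narrower than major) the quality is minor.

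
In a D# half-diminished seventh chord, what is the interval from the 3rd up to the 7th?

P5

D#ø: D#–F#–A–C#.
That puts F# below C#.
F# up to C# spans 5 letter names and 7 semitones — a perfect fifth.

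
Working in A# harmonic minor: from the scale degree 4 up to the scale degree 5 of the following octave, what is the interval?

Spelling A# harmonic minor: A# B# C# D# E# F# G##.
That puts D# below E#.
Counting 9 letters and 14 half steps from D# gives a major ninth.

major ninth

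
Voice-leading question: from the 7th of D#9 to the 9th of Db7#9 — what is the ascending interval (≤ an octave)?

D#9 has C# as its 7th, and Db7#9 has E as its 9th.
From C# to E: 3 semitones over a third = minor.

minor third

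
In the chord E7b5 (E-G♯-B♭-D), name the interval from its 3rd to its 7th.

diminished 5th

So we need the interval from G♯ up to D.
G♯ up to D is 6 semitones, a half step narrower than a perfect fifth, so the interval is diminished.
That tritone between 3rd and 7th is what gives the dominant seventh its pull toward resolution.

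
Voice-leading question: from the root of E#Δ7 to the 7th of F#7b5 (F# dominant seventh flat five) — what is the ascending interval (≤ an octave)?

E#Δ7 has E# as its root, and F#7b5 (F# dominant seventh flat five) has E as its 7th.
E# up to E is 11 semitones, a half step narrower than a perfect octave, so the interval is diminished.

d8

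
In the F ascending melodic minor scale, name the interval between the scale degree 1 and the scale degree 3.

minor third

The scale runs F G Ab Bb C D E.
Scale degree 1 = F; scale degree 3 = Ab.
3 letter names make it a third; at 3 semitones (a half step narrower than major) the quality is minor.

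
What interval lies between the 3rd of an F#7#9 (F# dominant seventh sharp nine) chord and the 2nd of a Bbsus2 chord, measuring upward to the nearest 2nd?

diminished third

F#7#9 (F# dominant seventh sharp nine) has A# as its 3rd, and Bbsus2 has C as its 2nd.
3 letter names make it a third; at 2 semitones (a whole step narrower than major) the quality is diminished.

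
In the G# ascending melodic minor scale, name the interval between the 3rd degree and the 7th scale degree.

augmented 5th

The scale runs G# A# B C# D# E# F##.
The 3rd degree is B and the 7th degree is F##.
From B to F##: 8 semitones over a fifth = augmented.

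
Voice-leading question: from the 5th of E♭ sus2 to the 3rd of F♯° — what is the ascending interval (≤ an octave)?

The 5th of E♭ sus2 is B♭; the 3rd of F♯° is A.
Counting 7 letters and 11 half steps from B♭ gives a major seventh.

M7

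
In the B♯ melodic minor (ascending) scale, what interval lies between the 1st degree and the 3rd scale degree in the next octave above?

The scale runs B♯ C𝄪 D♯ E♯ F𝄪 G𝄪 A𝄪.
The 1st degree is B♯ and the 3rd scale degree (up an octave) is D♯.
From B♯ to D♯: 15 semitones over a tenth = minor.

minor 10th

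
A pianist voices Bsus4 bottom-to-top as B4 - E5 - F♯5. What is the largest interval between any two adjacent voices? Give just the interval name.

perfect fourth

Adjacent intervals: B4→E5 = perfect fourth; E5→F♯5 = major second.
The largest is B4 to E5, a perfect fourth (5 semitones).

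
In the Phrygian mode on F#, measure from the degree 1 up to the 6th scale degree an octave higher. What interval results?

m13

The scale runs F# G A B C# D E.
So we need the interval from F# up to D.
13 letter names make it a thirteenth; at 20 semitones (a half step narrower than major) the quality is minor.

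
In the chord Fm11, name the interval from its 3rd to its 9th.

major 7th

The chord tones of Fm11 (F minor eleventh) are F–Ab–C–Eb–G–Bb.
That puts Ab below G.
Ab up to G spans 7 letter names and 11 semitones — a major seventh.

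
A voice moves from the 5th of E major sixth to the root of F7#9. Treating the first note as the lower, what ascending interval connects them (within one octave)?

The 5th of E major sixth is B; the root of F7#9 is F.
From B to F: 6 semitones over a fifth = diminished.

diminished fifth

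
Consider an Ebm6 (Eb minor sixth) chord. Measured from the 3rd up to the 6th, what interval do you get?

Spelling the chord: Eb-Gb-Bb-C.
3rd = Gb; 6th = C.
4 letter names make it a fourth; at 6 semitones (a half step wider than perfect) the quality is augmented.

A4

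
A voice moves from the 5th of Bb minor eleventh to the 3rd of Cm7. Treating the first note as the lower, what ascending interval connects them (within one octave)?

minor seventh

The 5th of Bb minor eleventh is F; the 3rd of Cm7 is Eb.
From F to Eb: 10 semitones over a seventh = minor.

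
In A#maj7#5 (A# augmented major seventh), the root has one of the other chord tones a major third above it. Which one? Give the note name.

A# augmented major seventh is spelled A#-C##-E##-G##.
The root is A#. A major third above A# is C##.
C## is the chord's 3rd.

C##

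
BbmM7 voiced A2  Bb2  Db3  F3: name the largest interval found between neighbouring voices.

Adjacent intervals: A2→Bb2 = minor second; Bb2→Db3 = minor third; Db3→F3 = major third.
The largest is Db3 to F3, a major third (4 semitones).

major third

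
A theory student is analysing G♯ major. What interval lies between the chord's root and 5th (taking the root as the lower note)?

P5

G♯maj: G♯, B♯, D♯.
The root is G♯ and the 5th is D♯.
G♯ up to D♯ spans 5 letter names and 7 semitones — a perfect fifth.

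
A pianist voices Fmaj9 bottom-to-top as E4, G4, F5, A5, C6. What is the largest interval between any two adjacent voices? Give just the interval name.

Adjacent intervals: E4→G4 = minor third; G4→F5 = minor seventh; F5→A5 = major third; A5→C6 = minor third.
The largest is G4 to F5, a minor seventh (10 semitones).

m7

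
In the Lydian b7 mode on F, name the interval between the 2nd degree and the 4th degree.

M3

The scale runs F G A B C D Eb.
2nd degree = G; 4th degree = B.
G up to B spans 3 letter names and 4 semitones — a major third.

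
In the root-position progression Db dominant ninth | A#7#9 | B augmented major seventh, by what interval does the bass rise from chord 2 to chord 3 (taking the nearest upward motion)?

The roots are A# and B.
A# up to B is 1 semitone, a half step narrower than a major second, so the interval is minor.

minor second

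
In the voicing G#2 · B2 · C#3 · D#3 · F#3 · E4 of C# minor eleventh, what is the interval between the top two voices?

Those voices are F#3 and E4.
From F# to E: 10 semitones over a seventh = minor.

minor seventh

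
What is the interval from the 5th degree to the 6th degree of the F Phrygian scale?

The scale runs F Gb Ab Bb C Db Eb.
So we need the interval from C up to Db.
2 letter names make it a second; at 1 semitone (a half step narrower than major) the quality is minor.

minor second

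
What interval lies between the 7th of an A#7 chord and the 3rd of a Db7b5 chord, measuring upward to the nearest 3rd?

The 7th of A#7 is G#; the 3rd of Db7b5 is F.
G# up to F is 9 semitones, a whole step narrower than a major seventh, so the interval is diminished.

diminished seventh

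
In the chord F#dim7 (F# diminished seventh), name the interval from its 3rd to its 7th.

Spelling the chord: F# A C Eb.
3rd = A; 7th = Eb.
5 letter names make it a fifth; at 6 semitones (a half step narrower than perfect) the quality is diminished.

d5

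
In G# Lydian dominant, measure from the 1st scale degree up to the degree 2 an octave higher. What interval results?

major ninth

The scale runs G# A# B# C## D# E# F#.
1st scale degree = G#; degree 2 (up an octave) = A#.
G# up to A# spans 9 letter names and 14 semitones — a major ninth.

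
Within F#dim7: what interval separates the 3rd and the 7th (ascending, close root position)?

diminished fifth

The chord tones of F#°7 (F# diminished seventh) are F# A C Eb.
The 3rd is A and the 7th is Eb.
5 letter names make it a fifth; at 6 semitones (a half step narrower than perfect) the quality is diminished.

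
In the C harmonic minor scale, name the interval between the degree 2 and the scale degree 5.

P4

The scale runs C D Eb F G Ab B.
Degree 2 = D; 5th degree = G.
D up to G spans 4 letter names and 5 semitones — a perfect fourth.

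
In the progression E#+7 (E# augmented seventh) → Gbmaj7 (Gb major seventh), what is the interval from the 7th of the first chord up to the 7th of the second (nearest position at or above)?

E#+7 (E# augmented seventh) has D# as its 7th, and Gbmaj7 (Gb major seventh) has F as its 7th.
From D# to F: 2 semitones over a third = diminished.

diminished 3rd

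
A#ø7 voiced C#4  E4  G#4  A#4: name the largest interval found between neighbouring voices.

major third

Adjacent intervals: C#4→E4 = minor third; E4→G#4 = major third; G#4→A#4 = major second.
The largest is E4 to G#4, a major third (4 semitones).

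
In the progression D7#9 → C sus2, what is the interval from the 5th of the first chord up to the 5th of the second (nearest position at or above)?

The 5th of D7#9 is A; the 5th of C sus2 is G.
7 letter names make it a seventh; at 10 semitones (a half step narrower than major) the quality is minor.

minor seventh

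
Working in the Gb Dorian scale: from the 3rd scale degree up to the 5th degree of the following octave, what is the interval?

major tenth

Gb dorian: Gb Ab Bbb Cb Db Eb Fb.
So we need the interval from Bbb up to Db.
Bbb up to Db spans 10 letter names and 16 semitones — a major tenth.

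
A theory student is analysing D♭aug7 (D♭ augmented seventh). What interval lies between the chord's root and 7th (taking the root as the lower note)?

minor seventh

The chord tones of D♭ augmented seventh are D♭-F-A-C♭.
The root is D♭ and the 7th is C♭.
From D♭ to C♭: 10 semitones over a seventh = minor.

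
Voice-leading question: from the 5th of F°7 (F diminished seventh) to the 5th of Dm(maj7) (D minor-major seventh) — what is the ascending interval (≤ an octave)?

augmented sixth

F°7 (F diminished seventh) has Cb as its 5th, and Dm(maj7) (D minor-major seventh) has A as its 5th.
From Cb to A: 10 semitones over a sixth = augmented.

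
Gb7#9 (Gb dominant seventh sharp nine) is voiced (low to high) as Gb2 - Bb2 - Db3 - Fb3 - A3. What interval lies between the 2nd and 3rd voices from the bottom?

minor third

Those voices are Bb2 and Db3.
3 letter names make it a third; at 3 semitones (a half step narrower than major) the quality is minor.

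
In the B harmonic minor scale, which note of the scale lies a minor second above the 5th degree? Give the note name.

G

The scale is B C# D E F# G A#.
The 5th degree is F#; a minor second above that is G — scale degree 6.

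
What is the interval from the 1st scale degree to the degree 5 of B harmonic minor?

Spelling B harmonic minor: B C# D E F# G A#.
The 1st scale degree is B and the 5th degree is F#.
From B to F# is 7 semitones, exactly the perfect fifth.

P5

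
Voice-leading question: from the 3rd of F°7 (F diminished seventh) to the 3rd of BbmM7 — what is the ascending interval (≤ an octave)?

F°7 (F diminished seventh) has Ab as its 3rd, and BbmM7 has Db as its 3rd.
From Ab to Db is 5 semitones, exactly the perfect fourth.

P4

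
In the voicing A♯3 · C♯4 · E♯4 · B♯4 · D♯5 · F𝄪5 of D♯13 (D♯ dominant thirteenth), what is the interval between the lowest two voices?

Those voices are A♯3 and C♯4.
A♯ up to C♯ is 3 semitones, a half step narrower than a major third, so the interval is minor.

minor third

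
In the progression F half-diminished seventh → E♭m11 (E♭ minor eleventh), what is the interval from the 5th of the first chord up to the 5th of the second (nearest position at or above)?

M7

The 5th of F half-diminished seventh is C♭; the 5th of E♭m11 (E♭ minor eleventh) is B♭.
C♭ up to B♭ spans 7 letter names and 11 semitones — a major seventh.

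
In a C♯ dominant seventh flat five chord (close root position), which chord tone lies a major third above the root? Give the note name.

E#

Spelling the chord: C♯, E♯, G, B.
The root is C♯. A major third above C♯ is E♯.
E♯ is the chord's 3rd.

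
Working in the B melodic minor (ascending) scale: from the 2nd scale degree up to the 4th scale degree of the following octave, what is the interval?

Spelling the B melodic minor (ascending) scale: B C# D E F# G# A#.
That puts C# below E.
10 letter names make it a tenth; at 15 semitones (a half step narrower than major) the quality is minor.

minor 10th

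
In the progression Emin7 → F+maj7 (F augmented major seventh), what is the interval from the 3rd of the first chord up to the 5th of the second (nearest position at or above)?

augmented fourth

The 3rd of Emin7 is G; the 5th of F+maj7 (F augmented major seventh) is C#.
G up to C# is 6 semitones, a half step wider than a perfect fourth, so the interval is augmented.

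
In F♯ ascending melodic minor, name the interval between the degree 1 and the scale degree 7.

major seventh

The scale runs F♯ G♯ A B C♯ D♯ E♯.
So we need the interval from F♯ up to E♯.
Counting 7 letters and 11 half steps from F♯ gives a major seventh.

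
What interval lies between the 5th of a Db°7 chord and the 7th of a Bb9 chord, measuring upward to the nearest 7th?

augmented unison

Db°7 has Abb as its 5th, and Bb9 has Ab as its 7th.
1 letter names make it a unison; at 1 semitone (a half step wider than perfect) the quality is augmented.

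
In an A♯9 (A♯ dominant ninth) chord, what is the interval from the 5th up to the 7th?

minor 3rd

The chord tones of A♯9 are A♯, C𝄪, E♯, G♯, B♯.
That puts E♯ below G♯.
3 letter names make it a third; at 3 semitones (a half step narrower than major) the quality is minor.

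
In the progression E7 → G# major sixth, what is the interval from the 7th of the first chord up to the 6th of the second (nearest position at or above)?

E7 has D as its 7th, and G# major sixth has E# as its 6th.
D up to E# is 3 semitones, a half step wider than a major second, so the interval is augmented.

augmented second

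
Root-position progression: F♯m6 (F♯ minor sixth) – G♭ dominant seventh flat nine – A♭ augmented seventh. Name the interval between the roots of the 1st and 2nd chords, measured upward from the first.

The roots are F♯ and G♭.
F♯ up to G♭ is 0 semitones, a whole step narrower than a major second, so the interval is diminished.

diminished second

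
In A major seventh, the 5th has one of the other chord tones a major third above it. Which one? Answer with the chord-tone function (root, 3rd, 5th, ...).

The chord tones of AΔ7 are A-C#-E-G#.
The 5th is E. A major third above E is G#.
G# is the chord's 7th.

7th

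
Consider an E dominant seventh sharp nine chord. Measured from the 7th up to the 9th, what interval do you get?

augmented third

The chord tones of E7#9 (E dominant seventh sharp nine) are E–G#–B–D–F##.
So we need the interval from D up to F##.
From D to F##: 5 semitones over a third = augmented.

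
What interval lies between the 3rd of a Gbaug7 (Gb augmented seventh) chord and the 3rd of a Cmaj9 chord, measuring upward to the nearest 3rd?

Gbaug7 (Gb augmented seventh) has Bb as its 3rd, and Cmaj9 has E as its 3rd.
From Bb to E: 6 semitones over a fourth = augmented.

augmented fourth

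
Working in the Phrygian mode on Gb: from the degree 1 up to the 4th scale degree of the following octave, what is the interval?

The scale runs Gb Abb Bbb Cb Db Ebb Fb.
That puts Gb below Cb.
Gb up to Cb spans 11 letter names and 17 semitones — a perfect eleventh.

perfect eleventh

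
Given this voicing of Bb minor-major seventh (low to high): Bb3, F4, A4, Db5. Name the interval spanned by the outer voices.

minor tenth

The outer voices are Bb3 and Db5.
Bb up to Db is 15 semitones, a half step narrower than a major tenth, so the interval is minor.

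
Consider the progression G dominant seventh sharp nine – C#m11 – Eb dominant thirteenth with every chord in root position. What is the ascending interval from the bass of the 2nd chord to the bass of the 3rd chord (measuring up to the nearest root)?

diminished third

The roots are C# and Eb.
From C# to Eb: 2 semitones over a third = diminished.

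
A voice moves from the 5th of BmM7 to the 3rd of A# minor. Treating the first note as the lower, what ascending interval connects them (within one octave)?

perfect fifth

BmM7 has F# as its 5th, and A# minor has C# as its 3rd.
From F# to C# is 7 semitones, exactly the perfect fifth.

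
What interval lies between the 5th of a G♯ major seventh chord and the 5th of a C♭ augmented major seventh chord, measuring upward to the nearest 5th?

d4

G♯ major seventh has D♯ as its 5th, and C♭ augmented major seventh has G as its 5th.
D♯ up to G is 4 semitones, a half step narrower than a perfect fourth, so the interval is diminished.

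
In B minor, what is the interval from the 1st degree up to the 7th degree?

B natural minor: B C♯ D E F♯ G A.
1st degree = B; scale degree 7 = A.
From B to A: 10 semitones over a seventh = minor.

minor seventh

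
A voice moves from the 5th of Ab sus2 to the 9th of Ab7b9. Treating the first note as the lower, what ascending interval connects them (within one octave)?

diminished fifth

The 5th of Ab sus2 is Eb; the 9th of Ab7b9 is Bbb.
Eb up to Bbb is 6 semitones, a half step narrower than a perfect fifth, so the interval is diminished.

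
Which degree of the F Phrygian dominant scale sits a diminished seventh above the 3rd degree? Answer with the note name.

Gb

The scale is F Gb A Bb C Db Eb.
The 3rd degree is A; a diminished seventh above that is Gb — scale degree 2.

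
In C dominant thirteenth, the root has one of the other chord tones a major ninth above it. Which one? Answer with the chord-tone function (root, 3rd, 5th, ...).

9th

C13: C-E-G-Bb-D-A.
The root is C. A major ninth above C is D.
D is the chord's 9th.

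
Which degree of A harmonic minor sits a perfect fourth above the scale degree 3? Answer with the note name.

The scale is A B C D E F G♯.
The scale degree 3 is C; a perfect fourth above that is F — scale degree 6.

F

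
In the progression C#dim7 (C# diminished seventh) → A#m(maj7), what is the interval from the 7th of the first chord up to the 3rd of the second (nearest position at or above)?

The 7th of C#dim7 (C# diminished seventh) is Bb; the 3rd of A#m(maj7) is C#.
From Bb to C#: 3 semitones over a second = augmented.

A2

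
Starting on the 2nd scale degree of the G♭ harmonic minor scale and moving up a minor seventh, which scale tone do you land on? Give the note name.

Gb

The scale is G♭ A♭ B𝄫 C♭ D♭ E𝄫 F.
The 2nd scale degree is A♭; a minor seventh above that is G♭ — scale degree 1.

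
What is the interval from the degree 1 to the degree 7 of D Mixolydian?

m7

D mixolydian: D E F# G A B C.
The degree 1 is D and the 7th scale degree is C.
From D to C: 10 semitones over a seventh = minor.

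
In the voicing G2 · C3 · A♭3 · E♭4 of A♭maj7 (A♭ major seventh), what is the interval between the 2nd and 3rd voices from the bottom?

minor sixth

Those voices are C3 and A♭3.
6 letter names make it a sixth; at 8 semitones (a half step narrower than major) the quality is minor.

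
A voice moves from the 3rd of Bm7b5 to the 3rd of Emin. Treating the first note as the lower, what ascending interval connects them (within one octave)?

Bm7b5 has D as its 3rd, and Emin has G as its 3rd.
D up to G spans 4 letter names and 5 semitones — a perfect fourth.

P4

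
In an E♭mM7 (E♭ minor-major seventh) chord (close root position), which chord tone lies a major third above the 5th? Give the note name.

D

E♭ minor-major seventh is spelled E♭-G♭-B♭-D.
The 5th is B♭. A major third above B♭ is D.
D is the chord's 7th.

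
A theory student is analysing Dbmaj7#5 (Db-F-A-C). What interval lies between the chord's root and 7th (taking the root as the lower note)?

M7

So we need the interval from Db up to C.
From Db to C is 11 semitones, exactly the major seventh.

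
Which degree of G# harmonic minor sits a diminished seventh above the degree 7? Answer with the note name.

The scale is G# A# B C# D# E F##.
The degree 7 is F##; a diminished seventh above that is E — scale degree 6.

E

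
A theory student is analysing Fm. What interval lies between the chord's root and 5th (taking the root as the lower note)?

P5

Fm (F minor) is spelled F–Ab–C.
So we need the interval from F up to C.
Counting 5 letters and 7 half steps from F gives a perfect fifth.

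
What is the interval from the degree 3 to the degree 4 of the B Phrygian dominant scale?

Spelling the B Phrygian dominant scale: B C D# E F# G A.
So we need the interval from D# up to E.
From D# to E: 1 semitone over a second = minor.

minor 2nd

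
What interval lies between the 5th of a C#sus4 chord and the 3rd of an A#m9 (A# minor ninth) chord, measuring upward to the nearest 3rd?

perfect fourth

The 5th of C#sus4 is G#; the 3rd of A#m9 (A# minor ninth) is C#.
G# up to C# spans 4 letter names and 5 semitones — a perfect fourth.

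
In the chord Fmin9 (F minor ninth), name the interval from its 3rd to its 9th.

F minor ninth is spelled F–Ab–C–Eb–G.
So we need the interval from Ab up to G.
From Ab to G is 11 semitones, exactly the major seventh.

major 7th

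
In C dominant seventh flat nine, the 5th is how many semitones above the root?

7

Spelling the chord: C, E, G, B♭, D♭.
C to G is a perfect fifth: 7 semitones.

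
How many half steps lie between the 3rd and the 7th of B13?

6

B13 (B dominant thirteenth): B-D#-F#-A-C#-G#.
D# to A is a diminished fifth: 6 semitones.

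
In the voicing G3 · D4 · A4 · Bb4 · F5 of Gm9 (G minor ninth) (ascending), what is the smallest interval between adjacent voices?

Adjacent intervals: G3→D4 = perfect fifth; D4→A4 = perfect fifth; A4→Bb4 = minor second; Bb4→F5 = perfect fifth.
The smallest is A4 to Bb4, a minor second (1 semitone).

minor 2nd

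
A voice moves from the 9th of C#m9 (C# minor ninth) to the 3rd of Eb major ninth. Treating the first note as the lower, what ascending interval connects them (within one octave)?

C#m9 (C# minor ninth) has D# as its 9th, and Eb major ninth has G as its 3rd.
4 letter names make it a fourth; at 4 semitones (a half step narrower than perfect) the quality is diminished.

d4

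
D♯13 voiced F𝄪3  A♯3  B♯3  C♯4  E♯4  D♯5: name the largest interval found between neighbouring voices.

m7

Adjacent intervals: F𝄪3→A♯3 = minor third; A♯3→B♯3 = major second; B♯3→C♯4 = minor second; C♯4→E♯4 = major third; E♯4→D♯5 = minor seventh.
The largest is E♯4 to D♯5, a minor seventh (10 semitones).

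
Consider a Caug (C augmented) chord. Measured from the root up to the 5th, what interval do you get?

augmented fifth

The chord tones of C+ (C augmented) are C-E-G♯.
Root = C; 5th = G♯.
From C to G♯: 8 semitones over a fifth = augmented.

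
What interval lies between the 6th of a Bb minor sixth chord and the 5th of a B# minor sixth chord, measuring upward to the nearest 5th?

A7

Bb minor sixth has G as its 6th, and B# minor sixth has F## as its 5th.
From G to F##: 12 semitones over a seventh = augmented.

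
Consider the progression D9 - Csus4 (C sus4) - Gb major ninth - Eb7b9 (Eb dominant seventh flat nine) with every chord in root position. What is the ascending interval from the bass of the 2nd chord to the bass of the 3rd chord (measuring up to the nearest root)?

diminished fifth

The roots are C and Gb.
From C to Gb: 6 semitones over a fifth = diminished.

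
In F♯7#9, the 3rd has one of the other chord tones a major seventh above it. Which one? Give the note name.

G##

The chord tones of F♯ dominant seventh sharp nine are F♯-A♯-C♯-E-G𝄪.
The 3rd is A♯. A major seventh above A♯ is G𝄪.
G𝄪 is the chord's 9th.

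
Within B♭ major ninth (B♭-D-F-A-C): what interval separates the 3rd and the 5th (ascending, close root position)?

So we need the interval from D up to F.
D up to F is 3 semitones, a half step narrower than a major third, so the interval is minor.

m3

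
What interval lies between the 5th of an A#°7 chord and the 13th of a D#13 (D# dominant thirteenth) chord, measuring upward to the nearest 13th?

The 5th of A#°7 is E; the 13th of D#13 (D# dominant thirteenth) is B#.
E up to B# is 8 semitones, a half step wider than a perfect fifth, so the interval is augmented.

augmented fifth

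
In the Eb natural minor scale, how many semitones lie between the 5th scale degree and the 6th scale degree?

The scale is Eb F Gb Ab Bb Cb Db.
Bb up to Cb is a minor second — 1 semitone.

1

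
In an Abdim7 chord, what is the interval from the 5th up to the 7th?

Ab diminished seventh: Ab-Cb-Ebb-Gbb.
5th = Ebb; 7th = Gbb.
3 letter names make it a third; at 3 semitones (a half step narrower than major) the quality is minor.

minor third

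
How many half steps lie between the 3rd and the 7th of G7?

G dominant seventh: G–B–D–F.
B to F is a diminished fifth: 6 semitones.

6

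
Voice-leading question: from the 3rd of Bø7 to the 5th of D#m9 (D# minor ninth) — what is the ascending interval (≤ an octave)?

augmented 5th

Bø7 has D as its 3rd, and D#m9 (D# minor ninth) has A# as its 5th.
From D to A#: 8 semitones over a fifth = augmented.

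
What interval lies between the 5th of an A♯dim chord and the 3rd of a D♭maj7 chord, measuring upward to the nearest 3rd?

minor second

The 5th of A♯dim is E; the 3rd of D♭maj7 is F.
From E to F: 1 semitone over a second = minor.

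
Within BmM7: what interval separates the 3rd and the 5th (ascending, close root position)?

major 3rd

Spelling the chord: B-D-F♯-A♯.
The 3rd is D and the 5th is F♯.
Counting 3 letters and 4 half steps from D gives a major third.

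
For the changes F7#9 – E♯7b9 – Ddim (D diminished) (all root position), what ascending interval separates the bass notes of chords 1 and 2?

The roots are F and E♯.
From F to E♯: 12 semitones over a seventh = augmented.

augmented seventh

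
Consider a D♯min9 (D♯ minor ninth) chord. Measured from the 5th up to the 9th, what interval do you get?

perfect 5th

D♯m9 is spelled D♯, F♯, A♯, C♯, E♯.
That puts A♯ below E♯.
From A♯ to E♯ is 7 semitones, exactly the perfect fifth.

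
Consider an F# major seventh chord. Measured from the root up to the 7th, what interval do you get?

major 7th

F#Δ7: F#, A#, C#, E#.
The root is F# and the 7th is E#.
F# up to E# spans 7 letter names and 11 semitones — a major seventh.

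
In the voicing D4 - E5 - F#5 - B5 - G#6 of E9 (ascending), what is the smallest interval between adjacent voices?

Adjacent intervals: D4→E5 = major ninth; E5→F#5 = major second; F#5→B5 = perfect fourth; B5→G#6 = major sixth.
The smallest is E5 to F#5, a major second (2 semitones).

major 2nd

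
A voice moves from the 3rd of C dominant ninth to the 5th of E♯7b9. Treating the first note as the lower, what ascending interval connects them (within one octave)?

augmented fifth

The 3rd of C dominant ninth is E; the 5th of E♯7b9 is B♯.
5 letter names make it a fifth; at 8 semitones (a half step wider than perfect) the quality is augmented.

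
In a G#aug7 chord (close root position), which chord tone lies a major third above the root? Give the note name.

B#

G#7#5: G#-B#-D##-F#.
The root is G#. A major third above G# is B#.
B# is the chord's 3rd.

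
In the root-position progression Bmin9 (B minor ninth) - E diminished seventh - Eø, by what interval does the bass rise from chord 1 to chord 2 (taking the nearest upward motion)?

The roots are B and E.
B up to E spans 4 letter names and 5 semitones — a perfect fourth.

perfect 4th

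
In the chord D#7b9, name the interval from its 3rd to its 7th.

D#7b9: D#, F##, A#, C#, E.
So we need the interval from F## up to C#.
5 letter names make it a fifth; at 6 semitones (a half step narrower than perfect) the quality is diminished.

diminished fifth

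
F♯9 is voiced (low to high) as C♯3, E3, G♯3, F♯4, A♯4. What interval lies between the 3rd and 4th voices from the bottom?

minor seventh

Those voices are G♯3 and F♯4.
7 letter names make it a seventh; at 10 semitones (a half step narrower than major) the quality is minor.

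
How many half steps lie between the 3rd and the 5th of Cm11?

Spelling the chord: C-E♭-G-B♭-D-F.
E♭ to G is a major third: 4 semitones.

4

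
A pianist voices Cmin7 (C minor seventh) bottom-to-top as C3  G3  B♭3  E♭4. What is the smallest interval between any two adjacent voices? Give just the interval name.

Adjacent intervals: C3→G3 = perfect fifth; G3→B♭3 = minor third; B♭3→E♭4 = perfect fourth.
The smallest is G3 to B♭3, a minor third (3 semitones).

minor third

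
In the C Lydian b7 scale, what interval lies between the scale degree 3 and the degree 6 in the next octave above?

C lydian dominant: C D E F♯ G A B♭.
So we need the interval from E up to A.
E up to A spans 11 letter names and 17 semitones — a perfect eleventh.

perfect 11th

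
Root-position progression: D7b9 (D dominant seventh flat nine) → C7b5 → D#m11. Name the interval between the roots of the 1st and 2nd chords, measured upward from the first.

The roots are D and C.
7 letter names make it a seventh; at 10 semitones (a half step narrower than major) the quality is minor.

minor seventh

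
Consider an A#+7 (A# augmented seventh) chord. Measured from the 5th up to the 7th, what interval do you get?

A# augmented seventh: A# C## E## G#.
So we need the interval from E## up to G#.
3 letter names make it a third; at 2 semitones (a whole step narrower than major) the quality is diminished.

diminished third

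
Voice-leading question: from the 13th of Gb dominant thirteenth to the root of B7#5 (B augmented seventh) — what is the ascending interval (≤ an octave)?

The 13th of Gb dominant thirteenth is Eb; the root of B7#5 (B augmented seventh) is B.
5 letter names make it a fifth; at 8 semitones (a half step wider than perfect) the quality is augmented.

augmented fifth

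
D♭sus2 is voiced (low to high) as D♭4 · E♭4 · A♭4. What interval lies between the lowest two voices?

major second

Those voices are D♭4 and E♭4.
Counting 2 letters and 2 half steps from D♭ gives a major second.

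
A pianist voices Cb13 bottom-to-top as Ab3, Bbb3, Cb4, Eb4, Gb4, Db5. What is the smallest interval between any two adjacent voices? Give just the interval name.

minor second

Adjacent intervals: Ab3→Bbb3 = minor second; Bbb3→Cb4 = major second; Cb4→Eb4 = major third; Eb4→Gb4 = minor third; Gb4→Db5 = perfect fifth.
The smallest is Ab3 to Bbb3, a minor second (1 semitone).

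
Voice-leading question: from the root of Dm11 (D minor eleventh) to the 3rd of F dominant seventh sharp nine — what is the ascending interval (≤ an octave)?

P5

Dm11 (D minor eleventh) has D as its root, and F dominant seventh sharp nine has A as its 3rd.
Counting 5 letters and 7 half steps from D gives a perfect fifth.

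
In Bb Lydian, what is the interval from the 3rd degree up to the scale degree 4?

M2

Spelling Bb Lydian: Bb C D E F G A.
The 3rd degree is D and the scale degree 4 is E.
From D to E is 2 semitones, exactly the major second.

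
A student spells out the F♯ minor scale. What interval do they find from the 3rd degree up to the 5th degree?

major 3rd

The scale runs F♯ G♯ A B C♯ D E.
The 3rd degree is A and the 5th degree is C♯.
Counting 3 letters and 4 half steps from A gives a major third.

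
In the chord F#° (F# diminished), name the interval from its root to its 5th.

The chord tones of F#dim are F# A C.
The root is F# and the 5th is C.
From F# to C: 6 semitones over a fifth = diminished.

d5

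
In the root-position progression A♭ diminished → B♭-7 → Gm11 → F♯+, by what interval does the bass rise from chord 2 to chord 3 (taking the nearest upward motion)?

major 6th

The roots are B♭ and G.
B♭ up to G spans 6 letter names and 9 semitones — a major sixth.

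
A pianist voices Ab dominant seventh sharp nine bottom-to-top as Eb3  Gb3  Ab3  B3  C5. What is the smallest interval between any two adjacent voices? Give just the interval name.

Adjacent intervals: Eb3→Gb3 = minor third; Gb3→Ab3 = major second; Ab3→B3 = augmented second; B3→C5 = minor ninth.
The smallest is Gb3 to Ab3, a major second (2 semitones).

major 2nd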